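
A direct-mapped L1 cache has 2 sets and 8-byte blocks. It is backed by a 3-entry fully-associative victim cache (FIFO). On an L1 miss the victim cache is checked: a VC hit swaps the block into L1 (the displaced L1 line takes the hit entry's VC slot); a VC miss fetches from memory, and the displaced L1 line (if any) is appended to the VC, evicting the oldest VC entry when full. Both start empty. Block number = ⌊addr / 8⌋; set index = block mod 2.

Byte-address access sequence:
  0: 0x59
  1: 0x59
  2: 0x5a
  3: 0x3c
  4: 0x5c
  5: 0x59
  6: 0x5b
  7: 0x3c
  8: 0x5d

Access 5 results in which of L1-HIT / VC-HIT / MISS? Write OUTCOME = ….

OUTCOME = L1-HIT

#0 0x59→b11/s1 MISS; vc=[]
#1 0x59→b11/s1 L1-HIT; vc=[]
#2 0x5a→b11/s1 L1-HIT; vc=[]
#3 0x3c→b7/s1 MISS; vc=[11]
#4 0x5c→b11/s1 VC-HIT; vc=[7]
#5 0x59→b11/s1 L1-HIT; vc=[7]
#6 0x5b→b11/s1 L1-HIT; vc=[7]
#7 0x3c→b7/s1 VC-HIT; vc=[11]
#8 0x5d→b11/s1 VC-HIT; vc=[7]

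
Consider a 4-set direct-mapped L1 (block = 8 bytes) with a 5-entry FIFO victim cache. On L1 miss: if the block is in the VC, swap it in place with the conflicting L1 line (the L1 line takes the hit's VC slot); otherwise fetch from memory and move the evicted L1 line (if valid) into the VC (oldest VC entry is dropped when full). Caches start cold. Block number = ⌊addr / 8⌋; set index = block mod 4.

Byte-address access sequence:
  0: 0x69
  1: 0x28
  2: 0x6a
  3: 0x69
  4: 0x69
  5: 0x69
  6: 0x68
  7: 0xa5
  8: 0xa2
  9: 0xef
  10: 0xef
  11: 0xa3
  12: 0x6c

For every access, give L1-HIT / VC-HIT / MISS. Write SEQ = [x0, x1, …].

  [0] addr=0x69 blk=13 s=1: MISS | VC []
  [1] addr=0x28 blk=5 s=1: MISS | VC [13]
  [2] addr=0x6a blk=13 s=1: VC-HIT | VC [5]
  [3] addr=0x69 blk=13 s=1: L1-HIT | VC [5]
  [4] addr=0x69 blk=13 s=1: L1-HIT | VC [5]
  [5] addr=0x69 blk=13 s=1: L1-HIT | VC [5]
  [6] addr=0x68 blk=13 s=1: L1-HIT | VC [5]
  [7] addr=0xa5 blk=20 s=0: MISS | VC [5]
  [8] addr=0xa2 blk=20 s=0: L1-HIT | VC [5]
  [9] addr=0xef blk=29 s=1: MISS | VC [5, 13]
  [10] addr=0xef blk=29 s=1: L1-HIT | VC [5, 13]
  [11] addr=0xa3 blk=20 s=0: L1-HIT | VC [5, 13]
  [12] addr=0x6c blk=13 s=1: VC-HIT | VC [5, 29]

SEQ = [MISS, MISS, VC-HIT, L1-HIT, L1-HIT, L1-HIT, L1-HIT, MISS, L1-HIT, MISS, L1-HIT, L1-HIT, VC-HIT]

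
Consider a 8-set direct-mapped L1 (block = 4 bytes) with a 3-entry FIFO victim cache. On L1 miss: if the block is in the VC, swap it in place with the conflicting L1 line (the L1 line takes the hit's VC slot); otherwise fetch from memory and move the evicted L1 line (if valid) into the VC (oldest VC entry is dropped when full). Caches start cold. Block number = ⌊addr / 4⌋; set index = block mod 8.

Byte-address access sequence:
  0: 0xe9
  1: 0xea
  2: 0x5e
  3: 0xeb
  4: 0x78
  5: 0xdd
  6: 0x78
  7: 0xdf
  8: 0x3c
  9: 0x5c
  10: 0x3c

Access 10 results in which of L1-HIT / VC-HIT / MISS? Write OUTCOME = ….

0: 0xe9 (blk 58, set 2) → MISS  vc=[]
1: 0xea (blk 58, set 2) → L1-HIT  vc=[]
2: 0x5e (blk 23, set 7) → MISS  vc=[]
3: 0xeb (blk 58, set 2) → L1-HIT  vc=[]
4: 0x78 (blk 30, set 6) → MISS  vc=[]
5: 0xdd (blk 55, set 7) → MISS  vc=[23]
6: 0x78 (blk 30, set 6) → L1-HIT  vc=[23]
7: 0xdf (blk 55, set 7) → L1-HIT  vc=[23]
8: 0x3c (blk 15, set 7) → MISS  vc=[23, 55]
9: 0x5c (blk 23, set 7) → VC-HIT  vc=[15, 55]
10: 0x3c (blk 15, set 7) → VC-HIT  vc=[23, 55]

OUTCOME = VC-HIT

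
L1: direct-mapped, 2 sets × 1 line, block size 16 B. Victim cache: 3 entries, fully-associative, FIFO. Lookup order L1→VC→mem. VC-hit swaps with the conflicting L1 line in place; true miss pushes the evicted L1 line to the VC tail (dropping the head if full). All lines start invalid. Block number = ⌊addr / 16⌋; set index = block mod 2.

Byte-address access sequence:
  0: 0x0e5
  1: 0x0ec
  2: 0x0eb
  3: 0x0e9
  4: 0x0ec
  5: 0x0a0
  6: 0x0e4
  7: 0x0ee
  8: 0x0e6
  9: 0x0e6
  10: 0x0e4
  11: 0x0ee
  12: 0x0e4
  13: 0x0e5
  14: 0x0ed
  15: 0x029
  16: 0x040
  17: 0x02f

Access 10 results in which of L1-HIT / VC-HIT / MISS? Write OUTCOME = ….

#0 0xe5→b14/s0 MISS; vc=[]
#1 0xec→b14/s0 L1-HIT; vc=[]
#2 0xeb→b14/s0 L1-HIT; vc=[]
#3 0xe9→b14/s0 L1-HIT; vc=[]
#4 0xec→b14/s0 L1-HIT; vc=[]
#5 0xa0→b10/s0 MISS; vc=[14]
#6 0xe4→b14/s0 VC-HIT; vc=[10]
#7 0xee→b14/s0 L1-HIT; vc=[10]
#8 0xe6→b14/s0 L1-HIT; vc=[10]
#9 0xe6→b14/s0 L1-HIT; vc=[10]
#10 0xe4→b14/s0 L1-HIT; vc=[10]
#11 0xee→b14/s0 L1-HIT; vc=[10]
#12 0xe4→b14/s0 L1-HIT; vc=[10]
#13 0xe5→b14/s0 L1-HIT; vc=[10]
#14 0xed→b14/s0 L1-HIT; vc=[10]
#15 0x29→b2/s0 MISS; vc=[10,14]
#16 0x40→b4/s0 MISS; vc=[10,14,2]
#17 0x2f→b2/s0 VC-HIT; vc=[10,14,4]

OUTCOME = L1-HIT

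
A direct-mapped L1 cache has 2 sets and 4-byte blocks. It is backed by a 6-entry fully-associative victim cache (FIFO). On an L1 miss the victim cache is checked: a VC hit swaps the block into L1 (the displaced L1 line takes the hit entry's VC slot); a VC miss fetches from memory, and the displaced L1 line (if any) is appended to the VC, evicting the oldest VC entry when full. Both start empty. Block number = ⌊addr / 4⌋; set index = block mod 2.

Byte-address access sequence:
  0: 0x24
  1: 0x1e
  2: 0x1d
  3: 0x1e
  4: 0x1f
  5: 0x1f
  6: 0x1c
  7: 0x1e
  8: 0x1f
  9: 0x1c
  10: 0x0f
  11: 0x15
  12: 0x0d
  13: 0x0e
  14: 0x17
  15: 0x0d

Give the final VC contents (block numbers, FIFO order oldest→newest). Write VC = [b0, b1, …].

VC = [9, 7, 5]

#0 0x24→b9/s1 MISS; vc=[]
#1 0x1e→b7/s1 MISS; vc=[9]
#2 0x1d→b7/s1 L1-HIT; vc=[9]
#3 0x1e→b7/s1 L1-HIT; vc=[9]
#4 0x1f→b7/s1 L1-HIT; vc=[9]
#5 0x1f→b7/s1 L1-HIT; vc=[9]
#6 0x1c→b7/s1 L1-HIT; vc=[9]
#7 0x1e→b7/s1 L1-HIT; vc=[9]
#8 0x1f→b7/s1 L1-HIT; vc=[9]
#9 0x1c→b7/s1 L1-HIT; vc=[9]
#10 0xf→b3/s1 MISS; vc=[9,7]
#11 0x15→b5/s1 MISS; vc=[9,7,3]
#12 0xd→b3/s1 VC-HIT; vc=[9,7,5]
#13 0xe→b3/s1 L1-HIT; vc=[9,7,5]
#14 0x17→b5/s1 VC-HIT; vc=[9,7,3]
#15 0xd→b3/s1 VC-HIT; vc=[9,7,5]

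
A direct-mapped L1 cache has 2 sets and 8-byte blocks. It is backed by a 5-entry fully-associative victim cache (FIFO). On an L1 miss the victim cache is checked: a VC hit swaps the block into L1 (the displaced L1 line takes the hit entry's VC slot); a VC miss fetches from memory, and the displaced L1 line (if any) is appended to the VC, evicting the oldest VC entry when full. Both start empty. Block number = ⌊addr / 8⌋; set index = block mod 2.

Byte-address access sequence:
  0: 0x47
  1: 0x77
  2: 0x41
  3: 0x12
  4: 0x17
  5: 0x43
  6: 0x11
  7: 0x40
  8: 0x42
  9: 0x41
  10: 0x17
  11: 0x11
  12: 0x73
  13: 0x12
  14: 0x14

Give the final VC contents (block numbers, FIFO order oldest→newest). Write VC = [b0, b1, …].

#0 0x47→b8/s0 MISS; vc=[]
#1 0x77→b14/s0 MISS; vc=[8]
#2 0x41→b8/s0 VC-HIT; vc=[14]
#3 0x12→b2/s0 MISS; vc=[14,8]
#4 0x17→b2/s0 L1-HIT; vc=[14,8]
#5 0x43→b8/s0 VC-HIT; vc=[14,2]
#6 0x11→b2/s0 VC-HIT; vc=[14,8]
#7 0x40→b8/s0 VC-HIT; vc=[14,2]
#8 0x42→b8/s0 L1-HIT; vc=[14,2]
#9 0x41→b8/s0 L1-HIT; vc=[14,2]
#10 0x17→b2/s0 VC-HIT; vc=[14,8]
#11 0x11→b2/s0 L1-HIT; vc=[14,8]
#12 0x73→b14/s0 VC-HIT; vc=[2,8]
#13 0x12→b2/s0 VC-HIT; vc=[14,8]
#14 0x14→b2/s0 L1-HIT; vc=[14,8]

VC = [14, 8]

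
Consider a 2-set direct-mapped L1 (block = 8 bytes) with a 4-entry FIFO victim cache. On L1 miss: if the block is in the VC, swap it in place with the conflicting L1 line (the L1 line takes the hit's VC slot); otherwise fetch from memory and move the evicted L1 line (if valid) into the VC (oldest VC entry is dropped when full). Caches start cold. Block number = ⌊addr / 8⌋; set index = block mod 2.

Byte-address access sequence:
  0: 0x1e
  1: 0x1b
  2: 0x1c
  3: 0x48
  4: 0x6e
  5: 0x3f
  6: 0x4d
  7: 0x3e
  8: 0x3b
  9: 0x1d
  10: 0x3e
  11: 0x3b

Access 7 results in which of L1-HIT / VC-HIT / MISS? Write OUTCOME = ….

OUTCOME = VC-HIT

#0 0x1e→b3/s1 MISS; vc=[]
#1 0x1b→b3/s1 L1-HIT; vc=[]
#2 0x1c→b3/s1 L1-HIT; vc=[]
#3 0x48→b9/s1 MISS; vc=[3]
#4 0x6e→b13/s1 MISS; vc=[3,9]
#5 0x3f→b7/s1 MISS; vc=[3,9,13]
#6 0x4d→b9/s1 VC-HIT; vc=[3,7,13]
#7 0x3e→b7/s1 VC-HIT; vc=[3,9,13]
#8 0x3b→b7/s1 L1-HIT; vc=[3,9,13]
#9 0x1d→b3/s1 VC-HIT; vc=[7,9,13]
#10 0x3e→b7/s1 VC-HIT; vc=[3,9,13]
#11 0x3b→b7/s1 L1-HIT; vc=[3,9,13]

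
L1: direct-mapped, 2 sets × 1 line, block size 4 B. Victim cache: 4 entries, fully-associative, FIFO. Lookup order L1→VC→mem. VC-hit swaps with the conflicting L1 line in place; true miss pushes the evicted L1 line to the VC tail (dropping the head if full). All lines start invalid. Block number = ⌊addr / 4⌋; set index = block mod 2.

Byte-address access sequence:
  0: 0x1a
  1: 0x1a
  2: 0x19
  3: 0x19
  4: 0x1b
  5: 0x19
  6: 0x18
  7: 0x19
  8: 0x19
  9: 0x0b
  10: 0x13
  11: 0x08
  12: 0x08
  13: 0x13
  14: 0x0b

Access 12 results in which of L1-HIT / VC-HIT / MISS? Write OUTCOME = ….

OUTCOME = L1-HIT

0: 0x1a (blk 6, set 0) → MISS  vc=[]
1: 0x1a (blk 6, set 0) → L1-HIT  vc=[]
2: 0x19 (blk 6, set 0) → L1-HIT  vc=[]
3: 0x19 (blk 6, set 0) → L1-HIT  vc=[]
4: 0x1b (blk 6, set 0) → L1-HIT  vc=[]
5: 0x19 (blk 6, set 0) → L1-HIT  vc=[]
6: 0x18 (blk 6, set 0) → L1-HIT  vc=[]
7: 0x19 (blk 6, set 0) → L1-HIT  vc=[]
8: 0x19 (blk 6, set 0) → L1-HIT  vc=[]
9: 0xb (blk 2, set 0) → MISS  vc=[6]
10: 0x13 (blk 4, set 0) → MISS  vc=[6, 2]
11: 0x8 (blk 2, set 0) → VC-HIT  vc=[6, 4]
12: 0x8 (blk 2, set 0) → L1-HIT  vc=[6, 4]
13: 0x13 (blk 4, set 0) → VC-HIT  vc=[6, 2]
14: 0xb (blk 2, set 0) → VC-HIT  vc=[6, 4]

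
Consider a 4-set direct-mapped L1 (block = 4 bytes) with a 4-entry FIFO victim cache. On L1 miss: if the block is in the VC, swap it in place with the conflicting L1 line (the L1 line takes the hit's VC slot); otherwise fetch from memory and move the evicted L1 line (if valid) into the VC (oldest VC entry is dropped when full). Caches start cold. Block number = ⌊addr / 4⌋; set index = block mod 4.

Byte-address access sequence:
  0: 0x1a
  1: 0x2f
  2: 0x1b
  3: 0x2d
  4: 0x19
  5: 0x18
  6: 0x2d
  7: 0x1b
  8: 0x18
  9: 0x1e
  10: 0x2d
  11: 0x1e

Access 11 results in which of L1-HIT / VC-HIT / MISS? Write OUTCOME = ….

OUTCOME = VC-HIT

0: 0x1a (blk 6, set 2) → MISS  vc=[]
1: 0x2f (blk 11, set 3) → MISS  vc=[]
2: 0x1b (blk 6, set 2) → L1-HIT  vc=[]
3: 0x2d (blk 11, set 3) → L1-HIT  vc=[]
4: 0x19 (blk 6, set 2) → L1-HIT  vc=[]
5: 0x18 (blk 6, set 2) → L1-HIT  vc=[]
6: 0x2d (blk 11, set 3) → L1-HIT  vc=[]
7: 0x1b (blk 6, set 2) → L1-HIT  vc=[]
8: 0x18 (blk 6, set 2) → L1-HIT  vc=[]
9: 0x1e (blk 7, set 3) → MISS  vc=[11]
10: 0x2d (blk 11, set 3) → VC-HIT  vc=[7]
11: 0x1e (blk 7, set 3) → VC-HIT  vc=[11]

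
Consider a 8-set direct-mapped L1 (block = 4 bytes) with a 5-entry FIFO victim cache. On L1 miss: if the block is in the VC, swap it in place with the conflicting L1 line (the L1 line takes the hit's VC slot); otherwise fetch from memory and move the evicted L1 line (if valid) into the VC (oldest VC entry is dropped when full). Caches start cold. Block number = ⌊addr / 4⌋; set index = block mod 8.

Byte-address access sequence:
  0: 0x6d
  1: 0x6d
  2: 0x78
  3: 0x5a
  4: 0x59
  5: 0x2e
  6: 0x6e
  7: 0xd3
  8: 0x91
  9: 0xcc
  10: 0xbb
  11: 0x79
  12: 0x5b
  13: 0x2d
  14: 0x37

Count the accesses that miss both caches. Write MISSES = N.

MISSES = 9

  [0] addr=0x6d blk=27 s=3: MISS | VC []
  [1] addr=0x6d blk=27 s=3: L1-HIT | VC []
  [2] addr=0x78 blk=30 s=6: MISS | VC []
  [3] addr=0x5a blk=22 s=6: MISS | VC [30]
  [4] addr=0x59 blk=22 s=6: L1-HIT | VC [30]
  [5] addr=0x2e blk=11 s=3: MISS | VC [30, 27]
  [6] addr=0x6e blk=27 s=3: VC-HIT | VC [30, 11]
  [7] addr=0xd3 blk=52 s=4: MISS | VC [30, 11]
  [8] addr=0x91 blk=36 s=4: MISS | VC [30, 11, 52]
  [9] addr=0xcc blk=51 s=3: MISS | VC [30, 11, 52, 27]
  [10] addr=0xbb blk=46 s=6: MISS | VC [30, 11, 52, 27, 22]
  [11] addr=0x79 blk=30 s=6: VC-HIT | VC [46, 11, 52, 27, 22]
  [12] addr=0x5b blk=22 s=6: VC-HIT | VC [46, 11, 52, 27, 30]
  [13] addr=0x2d blk=11 s=3: VC-HIT | VC [46, 51, 52, 27, 30]
  [14] addr=0x37 blk=13 s=5: MISS | VC [46, 51, 52, 27, 30]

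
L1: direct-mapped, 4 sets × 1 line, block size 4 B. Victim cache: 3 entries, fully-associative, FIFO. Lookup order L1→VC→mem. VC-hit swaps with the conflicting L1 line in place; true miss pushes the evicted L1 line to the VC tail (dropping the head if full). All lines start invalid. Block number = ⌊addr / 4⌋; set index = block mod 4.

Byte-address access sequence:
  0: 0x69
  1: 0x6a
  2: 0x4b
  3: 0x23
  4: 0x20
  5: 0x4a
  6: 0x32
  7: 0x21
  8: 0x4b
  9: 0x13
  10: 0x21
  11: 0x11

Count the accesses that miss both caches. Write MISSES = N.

#0 0x69→b26/s2 MISS; vc=[]
#1 0x6a→b26/s2 L1-HIT; vc=[]
#2 0x4b→b18/s2 MISS; vc=[26]
#3 0x23→b8/s0 MISS; vc=[26]
#4 0x20→b8/s0 L1-HIT; vc=[26]
#5 0x4a→b18/s2 L1-HIT; vc=[26]
#6 0x32→b12/s0 MISS; vc=[26,8]
#7 0x21→b8/s0 VC-HIT; vc=[26,12]
#8 0x4b→b18/s2 L1-HIT; vc=[26,12]
#9 0x13→b4/s0 MISS; vc=[26,12,8]
#10 0x21→b8/s0 VC-HIT; vc=[26,12,4]
#11 0x11→b4/s0 VC-HIT; vc=[26,12,8]

MISSES = 5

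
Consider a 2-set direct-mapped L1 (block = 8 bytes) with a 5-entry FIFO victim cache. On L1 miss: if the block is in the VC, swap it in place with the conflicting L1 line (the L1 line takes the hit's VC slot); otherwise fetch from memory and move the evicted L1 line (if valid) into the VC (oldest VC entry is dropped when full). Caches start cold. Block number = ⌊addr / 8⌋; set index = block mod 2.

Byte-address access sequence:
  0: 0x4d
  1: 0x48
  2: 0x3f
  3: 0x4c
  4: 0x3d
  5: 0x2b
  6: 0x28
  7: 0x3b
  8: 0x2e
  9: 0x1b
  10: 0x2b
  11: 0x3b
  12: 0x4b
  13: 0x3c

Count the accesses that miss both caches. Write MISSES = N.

MISSES = 4

0: 0x4d (blk 9, set 1) → MISS  vc=[]
1: 0x48 (blk 9, set 1) → L1-HIT  vc=[]
2: 0x3f (blk 7, set 1) → MISS  vc=[9]
3: 0x4c (blk 9, set 1) → VC-HIT  vc=[7]
4: 0x3d (blk 7, set 1) → VC-HIT  vc=[9]
5: 0x2b (blk 5, set 1) → MISS  vc=[9, 7]
6: 0x28 (blk 5, set 1) → L1-HIT  vc=[9, 7]
7: 0x3b (blk 7, set 1) → VC-HIT  vc=[9, 5]
8: 0x2e (blk 5, set 1) → VC-HIT  vc=[9, 7]
9: 0x1b (blk 3, set 1) → MISS  vc=[9, 7, 5]
10: 0x2b (blk 5, set 1) → VC-HIT  vc=[9, 7, 3]
11: 0x3b (blk 7, set 1) → VC-HIT  vc=[9, 5, 3]
12: 0x4b (blk 9, set 1) → VC-HIT  vc=[7, 5, 3]
13: 0x3c (blk 7, set 1) → VC-HIT  vc=[9, 5, 3]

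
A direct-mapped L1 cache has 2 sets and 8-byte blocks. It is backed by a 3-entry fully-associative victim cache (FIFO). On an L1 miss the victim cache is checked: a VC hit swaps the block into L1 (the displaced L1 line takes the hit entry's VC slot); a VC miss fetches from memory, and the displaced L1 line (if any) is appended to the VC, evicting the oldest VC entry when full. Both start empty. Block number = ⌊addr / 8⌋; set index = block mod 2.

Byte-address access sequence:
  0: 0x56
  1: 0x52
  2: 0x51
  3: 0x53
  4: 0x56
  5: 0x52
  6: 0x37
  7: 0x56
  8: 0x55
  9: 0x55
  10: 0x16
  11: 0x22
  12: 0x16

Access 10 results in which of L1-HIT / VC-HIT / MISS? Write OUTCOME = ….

#0 0x56→b10/s0 MISS; vc=[]
#1 0x52→b10/s0 L1-HIT; vc=[]
#2 0x51→b10/s0 L1-HIT; vc=[]
#3 0x53→b10/s0 L1-HIT; vc=[]
#4 0x56→b10/s0 L1-HIT; vc=[]
#5 0x52→b10/s0 L1-HIT; vc=[]
#6 0x37→b6/s0 MISS; vc=[10]
#7 0x56→b10/s0 VC-HIT; vc=[6]
#8 0x55→b10/s0 L1-HIT; vc=[6]
#9 0x55→b10/s0 L1-HIT; vc=[6]
#10 0x16→b2/s0 MISS; vc=[6,10]
#11 0x22→b4/s0 MISS; vc=[6,10,2]
#12 0x16→b2/s0 VC-HIT; vc=[6,10,4]

OUTCOME = MISS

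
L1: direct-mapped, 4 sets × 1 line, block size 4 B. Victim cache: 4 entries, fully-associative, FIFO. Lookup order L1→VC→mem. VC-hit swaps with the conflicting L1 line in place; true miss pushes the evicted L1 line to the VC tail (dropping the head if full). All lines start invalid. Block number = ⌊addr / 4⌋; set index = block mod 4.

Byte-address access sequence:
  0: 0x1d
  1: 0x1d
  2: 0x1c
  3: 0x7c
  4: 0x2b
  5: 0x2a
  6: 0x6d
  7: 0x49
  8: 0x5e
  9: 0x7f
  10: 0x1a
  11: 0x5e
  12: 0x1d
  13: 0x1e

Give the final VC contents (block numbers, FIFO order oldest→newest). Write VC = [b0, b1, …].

#0 0x1d→b7/s3 MISS; vc=[]
#1 0x1d→b7/s3 L1-HIT; vc=[]
#2 0x1c→b7/s3 L1-HIT; vc=[]
#3 0x7c→b31/s3 MISS; vc=[7]
#4 0x2b→b10/s2 MISS; vc=[7]
#5 0x2a→b10/s2 L1-HIT; vc=[7]
#6 0x6d→b27/s3 MISS; vc=[7,31]
#7 0x49→b18/s2 MISS; vc=[7,31,10]
#8 0x5e→b23/s3 MISS; vc=[7,31,10,27]
#9 0x7f→b31/s3 VC-HIT; vc=[7,23,10,27]
#10 0x1a→b6/s2 MISS; vc=[23,10,27,18]
#11 0x5e→b23/s3 VC-HIT; vc=[31,10,27,18]
#12 0x1d→b7/s3 MISS; vc=[10,27,18,23]
#13 0x1e→b7/s3 L1-HIT; vc=[10,27,18,23]

VC = [10, 27, 18, 23]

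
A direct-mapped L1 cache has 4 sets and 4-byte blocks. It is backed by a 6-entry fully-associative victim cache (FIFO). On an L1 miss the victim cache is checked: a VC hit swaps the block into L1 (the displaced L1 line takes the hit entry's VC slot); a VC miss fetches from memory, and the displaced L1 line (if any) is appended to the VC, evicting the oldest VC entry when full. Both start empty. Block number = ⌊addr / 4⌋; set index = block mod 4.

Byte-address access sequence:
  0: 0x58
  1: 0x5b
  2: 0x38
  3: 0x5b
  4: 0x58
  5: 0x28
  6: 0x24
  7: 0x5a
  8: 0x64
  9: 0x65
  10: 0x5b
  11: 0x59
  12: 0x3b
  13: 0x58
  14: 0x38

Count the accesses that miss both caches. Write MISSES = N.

  [0] addr=0x58 blk=22 s=2: MISS | VC []
  [1] addr=0x5b blk=22 s=2: L1-HIT | VC []
  [2] addr=0x38 blk=14 s=2: MISS | VC [22]
  [3] addr=0x5b blk=22 s=2: VC-HIT | VC [14]
  [4] addr=0x58 blk=22 s=2: L1-HIT | VC [14]
  [5] addr=0x28 blk=10 s=2: MISS | VC [14, 22]
  [6] addr=0x24 blk=9 s=1: MISS | VC [14, 22]
  [7] addr=0x5a blk=22 s=2: VC-HIT | VC [14, 10]
  [8] addr=0x64 blk=25 s=1: MISS | VC [14, 10, 9]
  [9] addr=0x65 blk=25 s=1: L1-HIT | VC [14, 10, 9]
  [10] addr=0x5b blk=22 s=2: L1-HIT | VC [14, 10, 9]
  [11] addr=0x59 blk=22 s=2: L1-HIT | VC [14, 10, 9]
  [12] addr=0x3b blk=14 s=2: VC-HIT | VC [22, 10, 9]
  [13] addr=0x58 blk=22 s=2: VC-HIT | VC [14, 10, 9]
  [14] addr=0x38 blk=14 s=2: VC-HIT | VC [22, 10, 9]

MISSES = 5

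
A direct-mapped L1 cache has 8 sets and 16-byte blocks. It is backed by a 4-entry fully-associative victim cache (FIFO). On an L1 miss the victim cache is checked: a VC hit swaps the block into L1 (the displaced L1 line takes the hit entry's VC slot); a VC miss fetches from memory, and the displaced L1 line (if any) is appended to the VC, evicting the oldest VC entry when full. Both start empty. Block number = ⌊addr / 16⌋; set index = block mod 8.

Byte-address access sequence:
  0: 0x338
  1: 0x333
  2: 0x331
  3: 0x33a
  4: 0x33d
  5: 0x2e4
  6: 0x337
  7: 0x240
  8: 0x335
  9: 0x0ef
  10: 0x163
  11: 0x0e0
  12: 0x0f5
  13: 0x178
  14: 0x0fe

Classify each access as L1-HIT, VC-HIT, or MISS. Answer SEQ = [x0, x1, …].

SEQ = [MISS, L1-HIT, L1-HIT, L1-HIT, L1-HIT, MISS, L1-HIT, MISS, L1-HIT, MISS, MISS, VC-HIT, MISS, MISS, VC-HIT]

0: 0x338 (blk 51, set 3) → MISS  vc=[]
1: 0x333 (blk 51, set 3) → L1-HIT  vc=[]
2: 0x331 (blk 51, set 3) → L1-HIT  vc=[]
3: 0x33a (blk 51, set 3) → L1-HIT  vc=[]
4: 0x33d (blk 51, set 3) → L1-HIT  vc=[]
5: 0x2e4 (blk 46, set 6) → MISS  vc=[]
6: 0x337 (blk 51, set 3) → L1-HIT  vc=[]
7: 0x240 (blk 36, set 4) → MISS  vc=[]
8: 0x335 (blk 51, set 3) → L1-HIT  vc=[]
9: 0xef (blk 14, set 6) → MISS  vc=[46]
10: 0x163 (blk 22, set 6) → MISS  vc=[46, 14]
11: 0xe0 (blk 14, set 6) → VC-HIT  vc=[46, 22]
12: 0xf5 (blk 15, set 7) → MISS  vc=[46, 22]
13: 0x178 (blk 23, set 7) → MISS  vc=[46, 22, 15]
14: 0xfe (blk 15, set 7) → VC-HIT  vc=[46, 22, 23]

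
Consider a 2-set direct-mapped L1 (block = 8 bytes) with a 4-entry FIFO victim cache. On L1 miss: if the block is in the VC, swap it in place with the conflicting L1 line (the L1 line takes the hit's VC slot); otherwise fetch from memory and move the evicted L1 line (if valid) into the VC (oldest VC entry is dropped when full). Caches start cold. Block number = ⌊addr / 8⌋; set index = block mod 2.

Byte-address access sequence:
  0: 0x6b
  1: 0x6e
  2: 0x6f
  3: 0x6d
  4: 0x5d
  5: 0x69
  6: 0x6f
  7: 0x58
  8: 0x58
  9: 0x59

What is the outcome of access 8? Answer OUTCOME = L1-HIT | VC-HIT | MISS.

  [0] addr=0x6b blk=13 s=1: MISS | VC []
  [1] addr=0x6e blk=13 s=1: L1-HIT | VC []
  [2] addr=0x6f blk=13 s=1: L1-HIT | VC []
  [3] addr=0x6d blk=13 s=1: L1-HIT | VC []
  [4] addr=0x5d blk=11 s=1: MISS | VC [13]
  [5] addr=0x69 blk=13 s=1: VC-HIT | VC [11]
  [6] addr=0x6f blk=13 s=1: L1-HIT | VC [11]
  [7] addr=0x58 blk=11 s=1: VC-HIT | VC [13]
  [8] addr=0x58 blk=11 s=1: L1-HIT | VC [13]
  [9] addr=0x59 blk=11 s=1: L1-HIT | VC [13]

OUTCOME = L1-HIT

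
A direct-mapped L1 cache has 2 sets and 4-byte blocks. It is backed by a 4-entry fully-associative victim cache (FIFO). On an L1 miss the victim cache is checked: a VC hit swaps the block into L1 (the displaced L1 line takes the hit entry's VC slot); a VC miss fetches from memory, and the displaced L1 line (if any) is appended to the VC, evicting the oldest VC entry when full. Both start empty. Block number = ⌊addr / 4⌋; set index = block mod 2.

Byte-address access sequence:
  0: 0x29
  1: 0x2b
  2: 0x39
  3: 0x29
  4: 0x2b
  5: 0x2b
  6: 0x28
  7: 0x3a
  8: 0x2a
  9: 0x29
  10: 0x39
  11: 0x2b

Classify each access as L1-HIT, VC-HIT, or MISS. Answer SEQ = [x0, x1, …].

SEQ = [MISS, L1-HIT, MISS, VC-HIT, L1-HIT, L1-HIT, L1-HIT, VC-HIT, VC-HIT, L1-HIT, VC-HIT, VC-HIT]

  [0] addr=0x29 blk=10 s=0: MISS | VC []
  [1] addr=0x2b blk=10 s=0: L1-HIT | VC []
  [2] addr=0x39 blk=14 s=0: MISS | VC [10]
  [3] addr=0x29 blk=10 s=0: VC-HIT | VC [14]
  [4] addr=0x2b blk=10 s=0: L1-HIT | VC [14]
  [5] addr=0x2b blk=10 s=0: L1-HIT | VC [14]
  [6] addr=0x28 blk=10 s=0: L1-HIT | VC [14]
  [7] addr=0x3a blk=14 s=0: VC-HIT | VC [10]
  [8] addr=0x2a blk=10 s=0: VC-HIT | VC [14]
  [9] addr=0x29 blk=10 s=0: L1-HIT | VC [14]
  [10] addr=0x39 blk=14 s=0: VC-HIT | VC [10]
  [11] addr=0x2b blk=10 s=0: VC-HIT | VC [14]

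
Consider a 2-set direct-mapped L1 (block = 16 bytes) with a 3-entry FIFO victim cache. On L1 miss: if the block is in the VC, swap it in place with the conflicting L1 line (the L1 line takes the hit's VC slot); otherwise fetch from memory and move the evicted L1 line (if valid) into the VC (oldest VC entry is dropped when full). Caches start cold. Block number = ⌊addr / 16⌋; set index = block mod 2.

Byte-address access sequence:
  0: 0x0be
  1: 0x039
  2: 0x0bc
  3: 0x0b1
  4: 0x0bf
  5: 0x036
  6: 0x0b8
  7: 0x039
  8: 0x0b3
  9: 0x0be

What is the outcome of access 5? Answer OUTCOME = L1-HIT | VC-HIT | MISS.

OUTCOME = VC-HIT

#0 0xbe→b11/s1 MISS; vc=[]
#1 0x39→b3/s1 MISS; vc=[11]
#2 0xbc→b11/s1 VC-HIT; vc=[3]
#3 0xb1→b11/s1 L1-HIT; vc=[3]
#4 0xbf→b11/s1 L1-HIT; vc=[3]
#5 0x36→b3/s1 VC-HIT; vc=[11]
#6 0xb8→b11/s1 VC-HIT; vc=[3]
#7 0x39→b3/s1 VC-HIT; vc=[11]
#8 0xb3→b11/s1 VC-HIT; vc=[3]
#9 0xbe→b11/s1 L1-HIT; vc=[3]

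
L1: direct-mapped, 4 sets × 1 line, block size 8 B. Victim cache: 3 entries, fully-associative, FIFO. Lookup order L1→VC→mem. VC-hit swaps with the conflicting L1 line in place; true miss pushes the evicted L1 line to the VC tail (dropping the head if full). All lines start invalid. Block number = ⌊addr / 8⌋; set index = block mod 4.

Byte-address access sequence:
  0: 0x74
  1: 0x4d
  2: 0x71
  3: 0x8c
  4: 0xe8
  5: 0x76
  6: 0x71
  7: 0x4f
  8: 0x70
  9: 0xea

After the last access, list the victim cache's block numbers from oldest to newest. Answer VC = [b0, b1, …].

VC = [9, 17]

0: 0x74 (blk 14, set 2) → MISS  vc=[]
1: 0x4d (blk 9, set 1) → MISS  vc=[]
2: 0x71 (blk 14, set 2) → L1-HIT  vc=[]
3: 0x8c (blk 17, set 1) → MISS  vc=[9]
4: 0xe8 (blk 29, set 1) → MISS  vc=[9, 17]
5: 0x76 (blk 14, set 2) → L1-HIT  vc=[9, 17]
6: 0x71 (blk 14, set 2) → L1-HIT  vc=[9, 17]
7: 0x4f (blk 9, set 1) → VC-HIT  vc=[29, 17]
8: 0x70 (blk 14, set 2) → L1-HIT  vc=[29, 17]
9: 0xea (blk 29, set 1) → VC-HIT  vc=[9, 17]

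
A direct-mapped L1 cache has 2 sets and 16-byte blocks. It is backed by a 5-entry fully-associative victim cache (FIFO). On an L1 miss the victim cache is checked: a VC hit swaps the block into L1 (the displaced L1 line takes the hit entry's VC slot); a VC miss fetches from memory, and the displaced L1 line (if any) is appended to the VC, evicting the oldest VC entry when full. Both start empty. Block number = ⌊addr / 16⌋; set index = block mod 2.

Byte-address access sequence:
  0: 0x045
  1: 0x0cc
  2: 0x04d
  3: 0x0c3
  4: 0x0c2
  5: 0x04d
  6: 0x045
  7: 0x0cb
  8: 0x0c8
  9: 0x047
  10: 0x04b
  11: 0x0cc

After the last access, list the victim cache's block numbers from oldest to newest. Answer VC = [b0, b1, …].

VC = [4]

#0 0x45→b4/s0 MISS; vc=[]
#1 0xcc→b12/s0 MISS; vc=[4]
#2 0x4d→b4/s0 VC-HIT; vc=[12]
#3 0xc3→b12/s0 VC-HIT; vc=[4]
#4 0xc2→b12/s0 L1-HIT; vc=[4]
#5 0x4d→b4/s0 VC-HIT; vc=[12]
#6 0x45→b4/s0 L1-HIT; vc=[12]
#7 0xcb→b12/s0 VC-HIT; vc=[4]
#8 0xc8→b12/s0 L1-HIT; vc=[4]
#9 0x47→b4/s0 VC-HIT; vc=[12]
#10 0x4b→b4/s0 L1-HIT; vc=[12]
#11 0xcc→b12/s0 VC-HIT; vc=[4]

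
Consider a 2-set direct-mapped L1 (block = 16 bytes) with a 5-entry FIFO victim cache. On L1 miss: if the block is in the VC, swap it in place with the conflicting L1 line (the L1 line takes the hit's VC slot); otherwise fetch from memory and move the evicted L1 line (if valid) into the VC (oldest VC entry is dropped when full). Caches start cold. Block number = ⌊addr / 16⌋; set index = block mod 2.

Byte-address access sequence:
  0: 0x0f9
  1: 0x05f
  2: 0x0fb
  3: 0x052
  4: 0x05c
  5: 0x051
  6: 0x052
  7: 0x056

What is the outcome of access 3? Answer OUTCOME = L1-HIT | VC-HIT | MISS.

OUTCOME = VC-HIT

0: 0xf9 (blk 15, set 1) → MISS  vc=[]
1: 0x5f (blk 5, set 1) → MISS  vc=[15]
2: 0xfb (blk 15, set 1) → VC-HIT  vc=[5]
3: 0x52 (blk 5, set 1) → VC-HIT  vc=[15]
4: 0x5c (blk 5, set 1) → L1-HIT  vc=[15]
5: 0x51 (blk 5, set 1) → L1-HIT  vc=[15]
6: 0x52 (blk 5, set 1) → L1-HIT  vc=[15]
7: 0x56 (blk 5, set 1) → L1-HIT  vc=[15]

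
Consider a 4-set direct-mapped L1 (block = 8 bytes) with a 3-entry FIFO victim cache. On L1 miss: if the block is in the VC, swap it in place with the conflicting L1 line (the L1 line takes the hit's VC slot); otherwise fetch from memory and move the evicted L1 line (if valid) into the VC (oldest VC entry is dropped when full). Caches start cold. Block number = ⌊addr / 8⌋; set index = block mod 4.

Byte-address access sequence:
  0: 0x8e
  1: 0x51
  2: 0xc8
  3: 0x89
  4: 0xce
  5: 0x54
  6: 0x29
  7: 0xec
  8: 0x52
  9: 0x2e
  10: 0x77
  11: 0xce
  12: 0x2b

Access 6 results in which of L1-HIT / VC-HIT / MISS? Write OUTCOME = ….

OUTCOME = MISS

#0 0x8e→b17/s1 MISS; vc=[]
#1 0x51→b10/s2 MISS; vc=[]
#2 0xc8→b25/s1 MISS; vc=[17]
#3 0x89→b17/s1 VC-HIT; vc=[25]
#4 0xce→b25/s1 VC-HIT; vc=[17]
#5 0x54→b10/s2 L1-HIT; vc=[17]
#6 0x29→b5/s1 MISS; vc=[17,25]
#7 0xec→b29/s1 MISS; vc=[17,25,5]
#8 0x52→b10/s2 L1-HIT; vc=[17,25,5]
#9 0x2e→b5/s1 VC-HIT; vc=[17,25,29]
#10 0x77→b14/s2 MISS; vc=[25,29,10]
#11 0xce→b25/s1 VC-HIT; vc=[5,29,10]
#12 0x2b→b5/s1 VC-HIT; vc=[25,29,10]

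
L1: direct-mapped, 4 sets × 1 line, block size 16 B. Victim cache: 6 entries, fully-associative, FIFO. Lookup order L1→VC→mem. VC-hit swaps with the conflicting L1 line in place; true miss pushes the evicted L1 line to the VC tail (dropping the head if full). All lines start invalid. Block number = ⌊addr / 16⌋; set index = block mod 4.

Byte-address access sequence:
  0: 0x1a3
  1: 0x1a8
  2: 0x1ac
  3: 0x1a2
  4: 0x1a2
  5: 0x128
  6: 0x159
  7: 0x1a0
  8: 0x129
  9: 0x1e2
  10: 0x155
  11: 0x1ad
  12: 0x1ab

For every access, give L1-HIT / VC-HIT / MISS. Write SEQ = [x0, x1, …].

SEQ = [MISS, L1-HIT, L1-HIT, L1-HIT, L1-HIT, MISS, MISS, VC-HIT, VC-HIT, MISS, L1-HIT, VC-HIT, L1-HIT]

  [0] addr=0x1a3 blk=26 s=2: MISS | VC []
  [1] addr=0x1a8 blk=26 s=2: L1-HIT | VC []
  [2] addr=0x1ac blk=26 s=2: L1-HIT | VC []
  [3] addr=0x1a2 blk=26 s=2: L1-HIT | VC []
  [4] addr=0x1a2 blk=26 s=2: L1-HIT | VC []
  [5] addr=0x128 blk=18 s=2: MISS | VC [26]
  [6] addr=0x159 blk=21 s=1: MISS | VC [26]
  [7] addr=0x1a0 blk=26 s=2: VC-HIT | VC [18]
  [8] addr=0x129 blk=18 s=2: VC-HIT | VC [26]
  [9] addr=0x1e2 blk=30 s=2: MISS | VC [26, 18]
  [10] addr=0x155 blk=21 s=1: L1-HIT | VC [26, 18]
  [11] addr=0x1ad blk=26 s=2: VC-HIT | VC [30, 18]
  [12] addr=0x1ab blk=26 s=2: L1-HIT | VC [30, 18]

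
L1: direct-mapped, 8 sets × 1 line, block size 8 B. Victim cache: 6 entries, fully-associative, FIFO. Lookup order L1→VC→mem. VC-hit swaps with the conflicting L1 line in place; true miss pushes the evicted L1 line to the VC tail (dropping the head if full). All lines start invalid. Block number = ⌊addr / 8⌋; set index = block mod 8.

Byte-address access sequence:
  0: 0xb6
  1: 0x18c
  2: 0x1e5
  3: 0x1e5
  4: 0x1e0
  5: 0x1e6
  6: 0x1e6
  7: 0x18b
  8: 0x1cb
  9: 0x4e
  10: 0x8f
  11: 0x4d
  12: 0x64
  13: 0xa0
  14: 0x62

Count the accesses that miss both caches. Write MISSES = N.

0: 0xb6 (blk 22, set 6) → MISS  vc=[]
1: 0x18c (blk 49, set 1) → MISS  vc=[]
2: 0x1e5 (blk 60, set 4) → MISS  vc=[]
3: 0x1e5 (blk 60, set 4) → L1-HIT  vc=[]
4: 0x1e0 (blk 60, set 4) → L1-HIT  vc=[]
5: 0x1e6 (blk 60, set 4) → L1-HIT  vc=[]
6: 0x1e6 (blk 60, set 4) → L1-HIT  vc=[]
7: 0x18b (blk 49, set 1) → L1-HIT  vc=[]
8: 0x1cb (blk 57, set 1) → MISS  vc=[49]
9: 0x4e (blk 9, set 1) → MISS  vc=[49, 57]
10: 0x8f (blk 17, set 1) → MISS  vc=[49, 57, 9]
11: 0x4d (blk 9, set 1) → VC-HIT  vc=[49, 57, 17]
12: 0x64 (blk 12, set 4) → MISS  vc=[49, 57, 17, 60]
13: 0xa0 (blk 20, set 4) → MISS  vc=[49, 57, 17, 60, 12]
14: 0x62 (blk 12, set 4) → VC-HIT  vc=[49, 57, 17, 60, 20]

MISSES = 8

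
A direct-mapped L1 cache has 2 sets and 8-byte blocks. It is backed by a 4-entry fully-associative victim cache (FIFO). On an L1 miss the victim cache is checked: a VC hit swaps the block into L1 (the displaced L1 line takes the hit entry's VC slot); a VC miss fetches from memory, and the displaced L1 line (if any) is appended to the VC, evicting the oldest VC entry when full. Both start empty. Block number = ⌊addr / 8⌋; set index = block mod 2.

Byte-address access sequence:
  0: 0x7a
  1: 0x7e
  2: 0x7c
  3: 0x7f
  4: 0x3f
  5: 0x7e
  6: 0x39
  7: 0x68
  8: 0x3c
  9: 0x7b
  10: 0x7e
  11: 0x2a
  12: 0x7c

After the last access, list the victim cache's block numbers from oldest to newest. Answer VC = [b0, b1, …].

VC = [7, 13, 5]

#0 0x7a→b15/s1 MISS; vc=[]
#1 0x7e→b15/s1 L1-HIT; vc=[]
#2 0x7c→b15/s1 L1-HIT; vc=[]
#3 0x7f→b15/s1 L1-HIT; vc=[]
#4 0x3f→b7/s1 MISS; vc=[15]
#5 0x7e→b15/s1 VC-HIT; vc=[7]
#6 0x39→b7/s1 VC-HIT; vc=[15]
#7 0x68→b13/s1 MISS; vc=[15,7]
#8 0x3c→b7/s1 VC-HIT; vc=[15,13]
#9 0x7b→b15/s1 VC-HIT; vc=[7,13]
#10 0x7e→b15/s1 L1-HIT; vc=[7,13]
#11 0x2a→b5/s1 MISS; vc=[7,13,15]
#12 0x7c→b15/s1 VC-HIT; vc=[7,13,5]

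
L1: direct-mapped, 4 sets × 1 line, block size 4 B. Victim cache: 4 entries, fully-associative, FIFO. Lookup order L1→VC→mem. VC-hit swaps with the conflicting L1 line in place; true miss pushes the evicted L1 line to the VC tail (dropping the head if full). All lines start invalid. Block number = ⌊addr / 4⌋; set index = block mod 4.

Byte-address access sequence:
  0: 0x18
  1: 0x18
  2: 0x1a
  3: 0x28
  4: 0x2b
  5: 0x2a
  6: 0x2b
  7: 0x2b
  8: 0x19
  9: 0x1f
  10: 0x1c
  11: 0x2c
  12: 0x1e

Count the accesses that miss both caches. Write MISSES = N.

#0 0x18→b6/s2 MISS; vc=[]
#1 0x18→b6/s2 L1-HIT; vc=[]
#2 0x1a→b6/s2 L1-HIT; vc=[]
#3 0x28→b10/s2 MISS; vc=[6]
#4 0x2b→b10/s2 L1-HIT; vc=[6]
#5 0x2a→b10/s2 L1-HIT; vc=[6]
#6 0x2b→b10/s2 L1-HIT; vc=[6]
#7 0x2b→b10/s2 L1-HIT; vc=[6]
#8 0x19→b6/s2 VC-HIT; vc=[10]
#9 0x1f→b7/s3 MISS; vc=[10]
#10 0x1c→b7/s3 L1-HIT; vc=[10]
#11 0x2c→b11/s3 MISS; vc=[10,7]
#12 0x1e→b7/s3 VC-HIT; vc=[10,11]

MISSES = 4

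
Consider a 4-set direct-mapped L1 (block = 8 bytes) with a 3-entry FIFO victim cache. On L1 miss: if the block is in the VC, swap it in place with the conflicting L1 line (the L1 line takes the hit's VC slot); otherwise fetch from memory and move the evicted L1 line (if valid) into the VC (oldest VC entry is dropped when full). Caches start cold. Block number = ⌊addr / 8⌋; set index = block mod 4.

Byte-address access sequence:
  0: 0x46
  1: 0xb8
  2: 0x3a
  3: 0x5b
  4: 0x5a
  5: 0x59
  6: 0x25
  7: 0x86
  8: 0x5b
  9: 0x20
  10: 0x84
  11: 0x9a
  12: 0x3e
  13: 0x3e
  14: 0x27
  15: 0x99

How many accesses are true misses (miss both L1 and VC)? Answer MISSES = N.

MISSES = 8

  [0] addr=0x46 blk=8 s=0: MISS | VC []
  [1] addr=0xb8 blk=23 s=3: MISS | VC []
  [2] addr=0x3a blk=7 s=3: MISS | VC [23]
  [3] addr=0x5b blk=11 s=3: MISS | VC [23, 7]
  [4] addr=0x5a blk=11 s=3: L1-HIT | VC [23, 7]
  [5] addr=0x59 blk=11 s=3: L1-HIT | VC [23, 7]
  [6] addr=0x25 blk=4 s=0: MISS | VC [23, 7, 8]
  [7] addr=0x86 blk=16 s=0: MISS | VC [7, 8, 4]
  [8] addr=0x5b blk=11 s=3: L1-HIT | VC [7, 8, 4]
  [9] addr=0x20 blk=4 s=0: VC-HIT | VC [7, 8, 16]
  [10] addr=0x84 blk=16 s=0: VC-HIT | VC [7, 8, 4]
  [11] addr=0x9a blk=19 s=3: MISS | VC [8, 4, 11]
  [12] addr=0x3e blk=7 s=3: MISS | VC [4, 11, 19]
  [13] addr=0x3e blk=7 s=3: L1-HIT | VC [4, 11, 19]
  [14] addr=0x27 blk=4 s=0: VC-HIT | VC [16, 11, 19]
  [15] addr=0x99 blk=19 s=3: VC-HIT | VC [16, 11, 7]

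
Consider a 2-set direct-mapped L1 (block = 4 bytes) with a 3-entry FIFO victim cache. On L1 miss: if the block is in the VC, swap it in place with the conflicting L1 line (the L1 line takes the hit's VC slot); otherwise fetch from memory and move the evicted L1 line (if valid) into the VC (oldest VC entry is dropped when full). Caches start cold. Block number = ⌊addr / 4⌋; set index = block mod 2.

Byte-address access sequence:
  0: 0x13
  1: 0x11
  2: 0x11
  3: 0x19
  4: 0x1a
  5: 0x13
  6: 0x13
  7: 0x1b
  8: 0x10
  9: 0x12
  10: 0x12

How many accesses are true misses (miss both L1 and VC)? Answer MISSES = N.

0: 0x13 (blk 4, set 0) → MISS  vc=[]
1: 0x11 (blk 4, set 0) → L1-HIT  vc=[]
2: 0x11 (blk 4, set 0) → L1-HIT  vc=[]
3: 0x19 (blk 6, set 0) → MISS  vc=[4]
4: 0x1a (blk 6, set 0) → L1-HIT  vc=[4]
5: 0x13 (blk 4, set 0) → VC-HIT  vc=[6]
6: 0x13 (blk 4, set 0) → L1-HIT  vc=[6]
7: 0x1b (blk 6, set 0) → VC-HIT  vc=[4]
8: 0x10 (blk 4, set 0) → VC-HIT  vc=[6]
9: 0x12 (blk 4, set 0) → L1-HIT  vc=[6]
10: 0x12 (blk 4, set 0) → L1-HIT  vc=[6]

MISSES = 2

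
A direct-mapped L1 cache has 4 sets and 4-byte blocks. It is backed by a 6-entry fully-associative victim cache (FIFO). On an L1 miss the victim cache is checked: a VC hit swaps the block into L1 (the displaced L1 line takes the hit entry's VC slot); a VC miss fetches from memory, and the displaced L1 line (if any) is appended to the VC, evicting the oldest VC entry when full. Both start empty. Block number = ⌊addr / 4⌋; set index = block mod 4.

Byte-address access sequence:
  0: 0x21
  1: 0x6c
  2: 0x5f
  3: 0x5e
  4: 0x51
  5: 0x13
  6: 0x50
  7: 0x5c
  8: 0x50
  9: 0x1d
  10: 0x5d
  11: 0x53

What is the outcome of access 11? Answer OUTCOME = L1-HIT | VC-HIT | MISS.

#0 0x21→b8/s0 MISS; vc=[]
#1 0x6c→b27/s3 MISS; vc=[]
#2 0x5f→b23/s3 MISS; vc=[27]
#3 0x5e→b23/s3 L1-HIT; vc=[27]
#4 0x51→b20/s0 MISS; vc=[27,8]
#5 0x13→b4/s0 MISS; vc=[27,8,20]
#6 0x50→b20/s0 VC-HIT; vc=[27,8,4]
#7 0x5c→b23/s3 L1-HIT; vc=[27,8,4]
#8 0x50→b20/s0 L1-HIT; vc=[27,8,4]
#9 0x1d→b7/s3 MISS; vc=[27,8,4,23]
#10 0x5d→b23/s3 VC-HIT; vc=[27,8,4,7]
#11 0x53→b20/s0 L1-HIT; vc=[27,8,4,7]

OUTCOME = L1-HIT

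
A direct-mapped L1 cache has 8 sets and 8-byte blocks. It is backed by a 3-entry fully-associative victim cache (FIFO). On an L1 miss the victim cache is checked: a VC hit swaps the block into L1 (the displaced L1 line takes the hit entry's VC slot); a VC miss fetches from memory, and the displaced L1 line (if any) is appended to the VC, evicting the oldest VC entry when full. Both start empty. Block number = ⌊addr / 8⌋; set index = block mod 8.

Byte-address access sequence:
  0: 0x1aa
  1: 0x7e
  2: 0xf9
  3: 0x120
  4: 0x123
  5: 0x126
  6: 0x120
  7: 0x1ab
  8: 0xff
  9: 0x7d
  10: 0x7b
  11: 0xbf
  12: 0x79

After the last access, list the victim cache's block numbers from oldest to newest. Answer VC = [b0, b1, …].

VC = [31, 23]

0: 0x1aa (blk 53, set 5) → MISS  vc=[]
1: 0x7e (blk 15, set 7) → MISS  vc=[]
2: 0xf9 (blk 31, set 7) → MISS  vc=[15]
3: 0x120 (blk 36, set 4) → MISS  vc=[15]
4: 0x123 (blk 36, set 4) → L1-HIT  vc=[15]
5: 0x126 (blk 36, set 4) → L1-HIT  vc=[15]
6: 0x120 (blk 36, set 4) → L1-HIT  vc=[15]
7: 0x1ab (blk 53, set 5) → L1-HIT  vc=[15]
8: 0xff (blk 31, set 7) → L1-HIT  vc=[15]
9: 0x7d (blk 15, set 7) → VC-HIT  vc=[31]
10: 0x7b (blk 15, set 7) → L1-HIT  vc=[31]
11: 0xbf (blk 23, set 7) → MISS  vc=[31, 15]
12: 0x79 (blk 15, set 7) → VC-HIT  vc=[31, 23]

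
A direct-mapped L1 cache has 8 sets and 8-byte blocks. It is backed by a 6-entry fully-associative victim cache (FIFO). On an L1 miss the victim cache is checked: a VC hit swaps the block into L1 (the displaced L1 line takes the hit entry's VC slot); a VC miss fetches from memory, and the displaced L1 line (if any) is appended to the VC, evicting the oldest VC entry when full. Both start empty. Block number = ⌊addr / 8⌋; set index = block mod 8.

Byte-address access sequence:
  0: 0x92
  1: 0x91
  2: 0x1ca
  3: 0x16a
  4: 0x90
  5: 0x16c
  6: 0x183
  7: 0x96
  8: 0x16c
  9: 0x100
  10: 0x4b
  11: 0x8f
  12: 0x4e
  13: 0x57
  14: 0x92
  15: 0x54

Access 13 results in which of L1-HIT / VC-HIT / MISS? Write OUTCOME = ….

OUTCOME = MISS

  [0] addr=0x92 blk=18 s=2: MISS | VC []
  [1] addr=0x91 blk=18 s=2: L1-HIT | VC []
  [2] addr=0x1ca blk=57 s=1: MISS | VC []
  [3] addr=0x16a blk=45 s=5: MISS | VC []
  [4] addr=0x90 blk=18 s=2: L1-HIT | VC []
  [5] addr=0x16c blk=45 s=5: L1-HIT | VC []
  [6] addr=0x183 blk=48 s=0: MISS | VC []
  [7] addr=0x96 blk=18 s=2: L1-HIT | VC []
  [8] addr=0x16c blk=45 s=5: L1-HIT | VC []
  [9] addr=0x100 blk=32 s=0: MISS | VC [48]
  [10] addr=0x4b blk=9 s=1: MISS | VC [48, 57]
  [11] addr=0x8f blk=17 s=1: MISS | VC [48, 57, 9]
  [12] addr=0x4e blk=9 s=1: VC-HIT | VC [48, 57, 17]
  [13] addr=0x57 blk=10 s=2: MISS | VC [48, 57, 17, 18]
  [14] addr=0x92 blk=18 s=2: VC-HIT | VC [48, 57, 17, 10]
  [15] addr=0x54 blk=10 s=2: VC-HIT | VC [48, 57, 17, 18]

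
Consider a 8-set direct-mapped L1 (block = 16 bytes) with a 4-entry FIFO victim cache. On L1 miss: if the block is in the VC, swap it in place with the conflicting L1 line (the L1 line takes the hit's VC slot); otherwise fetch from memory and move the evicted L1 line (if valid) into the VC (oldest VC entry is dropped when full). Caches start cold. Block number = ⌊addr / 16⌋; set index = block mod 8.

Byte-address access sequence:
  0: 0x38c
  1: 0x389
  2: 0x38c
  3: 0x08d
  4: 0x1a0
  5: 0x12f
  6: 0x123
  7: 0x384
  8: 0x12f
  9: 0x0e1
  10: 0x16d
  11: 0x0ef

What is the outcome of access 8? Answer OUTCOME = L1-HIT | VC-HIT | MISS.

OUTCOME = L1-HIT

#0 0x38c→b56/s0 MISS; vc=[]
#1 0x389→b56/s0 L1-HIT; vc=[]
#2 0x38c→b56/s0 L1-HIT; vc=[]
#3 0x8d→b8/s0 MISS; vc=[56]
#4 0x1a0→b26/s2 MISS; vc=[56]
#5 0x12f→b18/s2 MISS; vc=[56,26]
#6 0x123→b18/s2 L1-HIT; vc=[56,26]
#7 0x384→b56/s0 VC-HIT; vc=[8,26]
#8 0x12f→b18/s2 L1-HIT; vc=[8,26]
#9 0xe1→b14/s6 MISS; vc=[8,26]
#10 0x16d→b22/s6 MISS; vc=[8,26,14]
#11 0xef→b14/s6 VC-HIT; vc=[8,26,22]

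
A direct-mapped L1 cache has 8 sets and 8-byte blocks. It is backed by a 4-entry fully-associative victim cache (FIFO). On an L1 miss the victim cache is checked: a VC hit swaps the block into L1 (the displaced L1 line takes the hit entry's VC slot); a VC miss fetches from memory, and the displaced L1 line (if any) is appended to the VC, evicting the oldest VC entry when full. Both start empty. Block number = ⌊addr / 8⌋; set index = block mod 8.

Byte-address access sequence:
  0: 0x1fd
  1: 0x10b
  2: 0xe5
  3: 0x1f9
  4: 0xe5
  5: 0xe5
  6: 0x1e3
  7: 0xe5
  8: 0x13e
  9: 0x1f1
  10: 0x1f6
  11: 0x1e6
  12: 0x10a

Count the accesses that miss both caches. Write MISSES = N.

0: 0x1fd (blk 63, set 7) → MISS  vc=[]
1: 0x10b (blk 33, set 1) → MISS  vc=[]
2: 0xe5 (blk 28, set 4) → MISS  vc=[]
3: 0x1f9 (blk 63, set 7) → L1-HIT  vc=[]
4: 0xe5 (blk 28, set 4) → L1-HIT  vc=[]
5: 0xe5 (blk 28, set 4) → L1-HIT  vc=[]
6: 0x1e3 (blk 60, set 4) → MISS  vc=[28]
7: 0xe5 (blk 28, set 4) → VC-HIT  vc=[60]
8: 0x13e (blk 39, set 7) → MISS  vc=[60, 63]
9: 0x1f1 (blk 62, set 6) → MISS  vc=[60, 63]
10: 0x1f6 (blk 62, set 6) → L1-HIT  vc=[60, 63]
11: 0x1e6 (blk 60, set 4) → VC-HIT  vc=[28, 63]
12: 0x10a (blk 33, set 1) → L1-HIT  vc=[28, 63]

MISSES = 6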